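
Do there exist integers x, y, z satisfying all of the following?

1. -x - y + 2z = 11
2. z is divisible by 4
Yes

Take x = -11, y = 0, z = 0. Substituting into each constraint:
  (1) 11 + 0 + 2(0) = 11 ✓
  (2) 0 = 4 × 0, remainder 0 ✓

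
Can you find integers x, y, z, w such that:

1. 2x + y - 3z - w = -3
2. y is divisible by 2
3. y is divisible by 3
Yes

Take x = -1, y = 0, z = 0, w = 1. Substituting into each constraint:
  (1) 2(-1) + 0 - 3(0) + (-1) = -3 ✓
  (2) 0 = 2 × 0, remainder 0 ✓
  (3) 0 = 3 × 0, remainder 0 ✓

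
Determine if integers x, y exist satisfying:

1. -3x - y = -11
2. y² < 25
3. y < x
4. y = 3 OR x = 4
Yes

Take x = 4, y = -1. Substituting into each constraint:
  (1) -3(4) + 1 = -11 ✓
  (2) y² = (-1)² = 1, and 1 < 25 ✓
  (3) -1 < 4 ✓
  (4) x = 4, target 4 ✓ (second branch holds)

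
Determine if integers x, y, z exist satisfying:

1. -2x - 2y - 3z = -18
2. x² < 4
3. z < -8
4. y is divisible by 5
Yes

Take x = 1, y = 35, z = -18. Substituting into each constraint:
  (1) -2(1) - 2(35) - 3(-18) = -18 ✓
  (2) x² = (1)² = 1, and 1 < 4 ✓
  (3) -18 < -8 ✓
  (4) 35 = 5 × 7, remainder 0 ✓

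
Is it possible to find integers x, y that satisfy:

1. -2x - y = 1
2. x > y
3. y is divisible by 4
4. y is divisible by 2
No

A contradictory subset is {-2x - y = 1, y is divisible by 4}. No integer assignment can satisfy these jointly:

  - -2x - y = 1: is a linear equation tying the variables together
  - y is divisible by 4: restricts y to multiples of 4

Modular obstruction: writing y = 4y', every remaining term of the linear equation is divisible by 2, so the left side is ≡ 0 (mod 2); but the right side 1 ≡ 1 (mod 2). No integers can satisfy it.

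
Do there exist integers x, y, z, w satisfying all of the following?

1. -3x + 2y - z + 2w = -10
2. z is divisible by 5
Yes

Take x = 0, y = 0, z = 0, w = -5. Substituting into each constraint:
  (1) -3(0) + 2(0) + 0 + 2(-5) = -10 ✓
  (2) 0 = 5 × 0, remainder 0 ✓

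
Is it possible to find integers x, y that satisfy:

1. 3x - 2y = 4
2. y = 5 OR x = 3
No

The full constraint system is jointly infeasible over the integers. Each constraint and what it forces:

  - 3x - 2y = 4: is a linear equation tying the variables together
  - y = 5 OR x = 3: forces a choice: either y = 5 or x = 3

Split on the disjunction (y = 5 OR x = 3):
  • If y = 5: with y = 5, every remaining term of the linear equation is divisible by 3, so the left side is ≡ 0 (mod 3); but the right side 14 ≡ 2 (mod 3). No integers can satisfy it.
  • If x = 3: with x = 3, every remaining term of the linear equation is divisible by 2, so the left side is ≡ 0 (mod 2); but the right side -5 ≡ 1 (mod 2). No integers can satisfy it.
Both branches are infeasible, so the system has no integer solution.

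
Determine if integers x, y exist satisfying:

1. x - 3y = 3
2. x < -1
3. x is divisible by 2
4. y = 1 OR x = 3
No

A contradictory subset is {x - 3y = 3, x < -1, y = 1 OR x = 3}. No integer assignment can satisfy these jointly:

  - x - 3y = 3: is a linear equation tying the variables together
  - x < -1: bounds one variable relative to a constant
  - y = 1 OR x = 3: forces a choice: either y = 1 or x = 3

Split on the disjunction (y = 1 OR x = 3):
  • If y = 1: the equation forces x = 6, which contradicts the bound x ≤ -2.
  • If x = 3: this contradicts the bound x ≤ -2.
Both branches are infeasible, so the system has no integer solution.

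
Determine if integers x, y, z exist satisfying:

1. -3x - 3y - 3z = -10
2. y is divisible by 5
No

Even the single constraint (-3x - 3y - 3z = -10) is infeasible over the integers.

  - -3x - 3y - 3z = -10: every term on the left is divisible by 3, so the LHS ≡ 0 (mod 3), but the RHS -10 is not — no integer solution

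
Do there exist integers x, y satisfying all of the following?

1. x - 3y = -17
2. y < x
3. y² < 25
No

The full constraint system is jointly infeasible over the integers. Each constraint and what it forces:

  - x - 3y = -17: is a linear equation tying the variables together
  - y < x: bounds one variable relative to another variable
  - y² < 25: restricts y to |y| ≤ 4

Propagating the comparison: x > y and y ≥ -4 give x ≥ -3. Range argument: with x ∈ [-3, ∞], y ∈ [-4, 4], the left side of the equation is at least -15, but the right side is -17 < -15. No integer solution exists.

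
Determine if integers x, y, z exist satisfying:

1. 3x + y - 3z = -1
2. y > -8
Yes

Take x = 0, y = -1, z = 0. Substituting into each constraint:
  (1) 3(0) + (-1) - 3(0) = -1 ✓
  (2) -1 > -8 ✓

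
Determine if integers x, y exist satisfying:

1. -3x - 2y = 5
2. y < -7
Yes

Take x = 5, y = -10. Substituting into each constraint:
  (1) -3(5) - 2(-10) = 5 ✓
  (2) -10 < -7 ✓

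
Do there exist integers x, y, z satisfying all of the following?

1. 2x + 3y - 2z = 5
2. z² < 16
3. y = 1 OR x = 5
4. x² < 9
Yes

Take x = 0, y = 1, z = -1. Substituting into each constraint:
  (1) 2(0) + 3(1) - 2(-1) = 5 ✓
  (2) z² = (-1)² = 1, and 1 < 16 ✓
  (3) y = 1, target 1 ✓ (first branch holds)
  (4) x² = (0)² = 0, and 0 < 9 ✓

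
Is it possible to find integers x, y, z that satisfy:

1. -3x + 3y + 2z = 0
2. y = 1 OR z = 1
Yes

Take x = 3, y = 1, z = 3. Substituting into each constraint:
  (1) -3(3) + 3(1) + 2(3) = 0 ✓
  (2) y = 1, target 1 ✓ (first branch holds)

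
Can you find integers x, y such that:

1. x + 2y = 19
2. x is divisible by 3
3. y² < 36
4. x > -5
Yes

Take x = 21, y = -1. Substituting into each constraint:
  (1) 21 + 2(-1) = 19 ✓
  (2) 21 = 3 × 7, remainder 0 ✓
  (3) y² = (-1)² = 1, and 1 < 36 ✓
  (4) 21 > -5 ✓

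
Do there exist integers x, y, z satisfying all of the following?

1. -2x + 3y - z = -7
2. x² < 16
Yes

Take x = 0, y = 0, z = 7. Substituting into each constraint:
  (1) -2(0) + 3(0) + (-7) = -7 ✓
  (2) x² = (0)² = 0, and 0 < 16 ✓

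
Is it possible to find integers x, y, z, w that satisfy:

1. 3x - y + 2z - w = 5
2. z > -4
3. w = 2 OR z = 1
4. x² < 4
Yes

Take x = 0, y = 0, z = 1, w = -3. Substituting into each constraint:
  (1) 3(0) + 0 + 2(1) + 3 = 5 ✓
  (2) 1 > -4 ✓
  (3) z = 1, target 1 ✓ (second branch holds)
  (4) x² = (0)² = 0, and 0 < 4 ✓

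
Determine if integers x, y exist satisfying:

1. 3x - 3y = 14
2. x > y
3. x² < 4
No

Even the single constraint (3x - 3y = 14) is infeasible over the integers.

  - 3x - 3y = 14: every term on the left is divisible by 3, so the LHS ≡ 0 (mod 3), but the RHS 14 is not — no integer solution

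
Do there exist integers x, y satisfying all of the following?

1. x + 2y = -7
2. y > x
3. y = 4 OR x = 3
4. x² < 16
No

The full constraint system is jointly infeasible over the integers. Each constraint and what it forces:

  - x + 2y = -7: is a linear equation tying the variables together
  - y > x: bounds one variable relative to another variable
  - y = 4 OR x = 3: forces a choice: either y = 4 or x = 3
  - x² < 16: restricts x to |x| ≤ 3

Split on the disjunction (y = 4 OR x = 3):
  • If y = 4: the equation forces x = -15, but x² < 16 requires |x| ≤ 3.
  • If x = 3: the equation forces y = -5, giving (x, y) = (3, -5), which violates y > x.
Both branches are infeasible, so the system has no integer solution.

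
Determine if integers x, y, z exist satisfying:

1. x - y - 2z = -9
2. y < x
Yes

Take x = 0, y = -1, z = 5. Substituting into each constraint:
  (1) 0 + 1 - 2(5) = -9 ✓
  (2) -1 < 0 ✓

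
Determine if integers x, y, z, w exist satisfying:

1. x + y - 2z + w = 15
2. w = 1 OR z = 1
Yes

Take x = 0, y = 17, z = 1, w = 0. Substituting into each constraint:
  (1) 0 + 17 - 2(1) + 0 = 15 ✓
  (2) z = 1, target 1 ✓ (second branch holds)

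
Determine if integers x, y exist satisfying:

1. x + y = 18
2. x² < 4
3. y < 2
No

The full constraint system is jointly infeasible over the integers. Each constraint and what it forces:

  - x + y = 18: is a linear equation tying the variables together
  - x² < 4: restricts x to |x| ≤ 1
  - y < 2: bounds one variable relative to a constant

Range argument: with x ∈ [-1, 1], y ∈ [−∞, 1], the left side of the equation is at most 2, but the right side is 18 > 2. No integer solution exists.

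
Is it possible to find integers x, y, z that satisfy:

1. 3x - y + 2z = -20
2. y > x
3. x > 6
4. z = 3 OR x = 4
Yes

Take x = 7, y = 47, z = 3. Substituting into each constraint:
  (1) 3(7) + (-47) + 2(3) = -20 ✓
  (2) 47 > 7 ✓
  (3) 7 > 6 ✓
  (4) z = 3, target 3 ✓ (first branch holds)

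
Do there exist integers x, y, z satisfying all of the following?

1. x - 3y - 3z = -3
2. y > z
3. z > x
Yes

Take x = -3, y = 2, z = -2. Substituting into each constraint:
  (1) (-3) - 3(2) - 3(-2) = -3 ✓
  (2) 2 > -2 ✓
  (3) -2 > -3 ✓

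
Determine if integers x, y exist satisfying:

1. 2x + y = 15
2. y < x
Yes

Take x = 6, y = 3. Substituting into each constraint:
  (1) 2(6) + 3 = 15 ✓
  (2) 3 < 6 ✓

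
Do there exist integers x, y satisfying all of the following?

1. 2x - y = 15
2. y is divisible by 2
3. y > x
No

A contradictory subset is {2x - y = 15, y is divisible by 2}. No integer assignment can satisfy these jointly:

  - 2x - y = 15: is a linear equation tying the variables together
  - y is divisible by 2: restricts y to multiples of 2

Modular obstruction: writing y = 2y', every remaining term of the linear equation is divisible by 2, so the left side is ≡ 0 (mod 2); but the right side 15 ≡ 1 (mod 2). No integers can satisfy it.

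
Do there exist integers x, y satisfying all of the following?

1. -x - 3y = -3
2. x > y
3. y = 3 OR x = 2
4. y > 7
No

A contradictory subset is {-x - 3y = -3, x > y, y > 7}. No integer assignment can satisfy these jointly:

  - -x - 3y = -3: is a linear equation tying the variables together
  - x > y: bounds one variable relative to another variable
  - y > 7: bounds one variable relative to a constant

Propagating the comparison: x > y and y ≥ 8 give x ≥ 9. Range argument: with x ∈ [9, ∞], y ∈ [8, ∞], the left side of the equation is at most -33, but the right side is -3 > -33. No integer solution exists.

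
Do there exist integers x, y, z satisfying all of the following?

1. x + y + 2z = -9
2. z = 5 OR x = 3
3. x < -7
Yes

Take x = -19, y = 0, z = 5. Substituting into each constraint:
  (1) (-19) + 0 + 2(5) = -9 ✓
  (2) z = 5, target 5 ✓ (first branch holds)
  (3) -19 < -7 ✓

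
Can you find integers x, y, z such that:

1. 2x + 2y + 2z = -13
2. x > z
No

Even the single constraint (2x + 2y + 2z = -13) is infeasible over the integers.

  - 2x + 2y + 2z = -13: every term on the left is divisible by 2, so the LHS ≡ 0 (mod 2), but the RHS -13 is not — no integer solution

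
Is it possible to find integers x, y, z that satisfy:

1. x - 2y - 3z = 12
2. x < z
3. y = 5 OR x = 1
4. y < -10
Yes

Take x = 1, y = -13, z = 5. Substituting into each constraint:
  (1) 1 - 2(-13) - 3(5) = 12 ✓
  (2) 1 < 5 ✓
  (3) x = 1, target 1 ✓ (second branch holds)
  (4) -13 < -10 ✓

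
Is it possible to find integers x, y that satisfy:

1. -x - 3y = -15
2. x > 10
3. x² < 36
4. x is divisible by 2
No

A contradictory subset is {x > 10, x² < 36}. No integer assignment can satisfy these jointly:

  - x > 10: bounds one variable relative to a constant
  - x² < 36: restricts x to |x| ≤ 5

Direct contradiction: the bounds on x require x ≥ 11 and x ≤ 5 simultaneously, which is empty.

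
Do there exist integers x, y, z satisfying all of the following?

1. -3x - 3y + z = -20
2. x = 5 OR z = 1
Yes

Take x = 5, y = 2, z = 1. Substituting into each constraint:
  (1) -3(5) - 3(2) + 1 = -20 ✓
  (2) x = 5, target 5 ✓ (first branch holds)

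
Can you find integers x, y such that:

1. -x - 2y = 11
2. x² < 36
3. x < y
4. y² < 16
Yes

Take x = -5, y = -3. Substituting into each constraint:
  (1) 5 - 2(-3) = 11 ✓
  (2) x² = (-5)² = 25, and 25 < 36 ✓
  (3) -5 < -3 ✓
  (4) y² = (-3)² = 9, and 9 < 16 ✓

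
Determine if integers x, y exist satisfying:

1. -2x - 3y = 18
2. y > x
Yes

Take x = -6, y = -2. Substituting into each constraint:
  (1) -2(-6) - 3(-2) = 18 ✓
  (2) -2 > -6 ✓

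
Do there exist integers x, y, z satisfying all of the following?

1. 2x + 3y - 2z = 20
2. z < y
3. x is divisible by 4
Yes

Take x = 0, y = 18, z = 17. Substituting into each constraint:
  (1) 2(0) + 3(18) - 2(17) = 20 ✓
  (2) 17 < 18 ✓
  (3) 0 = 4 × 0, remainder 0 ✓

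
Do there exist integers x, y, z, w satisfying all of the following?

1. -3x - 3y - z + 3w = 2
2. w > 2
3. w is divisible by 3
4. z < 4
Yes

Take x = 2, y = 0, z = 1, w = 3. Substituting into each constraint:
  (1) -3(2) - 3(0) + (-1) + 3(3) = 2 ✓
  (2) 3 > 2 ✓
  (3) 3 = 3 × 1, remainder 0 ✓
  (4) 1 < 4 ✓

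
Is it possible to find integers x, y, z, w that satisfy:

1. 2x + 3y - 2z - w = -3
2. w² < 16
Yes

Take x = -3, y = 1, z = 0, w = 0. Substituting into each constraint:
  (1) 2(-3) + 3(1) - 2(0) + 0 = -3 ✓
  (2) w² = (0)² = 0, and 0 < 16 ✓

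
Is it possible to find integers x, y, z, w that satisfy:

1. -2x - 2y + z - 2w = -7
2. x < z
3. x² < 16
Yes

Take x = 0, y = 4, z = 1, w = 0. Substituting into each constraint:
  (1) -2(0) - 2(4) + 1 - 2(0) = -7 ✓
  (2) 0 < 1 ✓
  (3) x² = (0)² = 0, and 0 < 16 ✓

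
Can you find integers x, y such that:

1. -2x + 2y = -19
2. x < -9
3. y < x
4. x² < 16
No

Even the single constraint (-2x + 2y = -19) is infeasible over the integers.

  - -2x + 2y = -19: every term on the left is divisible by 2, so the LHS ≡ 0 (mod 2), but the RHS -19 is not — no integer solution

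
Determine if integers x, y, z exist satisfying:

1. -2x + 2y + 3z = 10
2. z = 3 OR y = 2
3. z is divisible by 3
Yes

Take x = 6, y = 2, z = 6. Substituting into each constraint:
  (1) -2(6) + 2(2) + 3(6) = 10 ✓
  (2) y = 2, target 2 ✓ (second branch holds)
  (3) 6 = 3 × 2, remainder 0 ✓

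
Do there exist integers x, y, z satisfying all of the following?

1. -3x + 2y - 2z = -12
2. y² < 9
Yes

Take x = 0, y = 0, z = 6. Substituting into each constraint:
  (1) -3(0) + 2(0) - 2(6) = -12 ✓
  (2) y² = (0)² = 0, and 0 < 9 ✓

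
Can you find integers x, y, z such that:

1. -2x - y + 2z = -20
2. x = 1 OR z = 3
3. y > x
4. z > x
Yes

Take x = 2, y = 22, z = 3. Substituting into each constraint:
  (1) -2(2) + (-22) + 2(3) = -20 ✓
  (2) z = 3, target 3 ✓ (second branch holds)
  (3) 22 > 2 ✓
  (4) 3 > 2 ✓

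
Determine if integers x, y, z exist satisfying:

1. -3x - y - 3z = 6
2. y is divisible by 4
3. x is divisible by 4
Yes

Take x = 0, y = 0, z = -2. Substituting into each constraint:
  (1) -3(0) + 0 - 3(-2) = 6 ✓
  (2) 0 = 4 × 0, remainder 0 ✓
  (3) 0 = 4 × 0, remainder 0 ✓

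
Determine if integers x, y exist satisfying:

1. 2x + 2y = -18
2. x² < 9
Yes

Take x = 0, y = -9. Substituting into each constraint:
  (1) 2(0) + 2(-9) = -18 ✓
  (2) x² = (0)² = 0, and 0 < 9 ✓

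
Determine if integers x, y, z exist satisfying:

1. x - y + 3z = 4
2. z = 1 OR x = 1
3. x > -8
Yes

Take x = 1, y = -3, z = 0. Substituting into each constraint:
  (1) 1 + 3 + 3(0) = 4 ✓
  (2) x = 1, target 1 ✓ (second branch holds)
  (3) 1 > -8 ✓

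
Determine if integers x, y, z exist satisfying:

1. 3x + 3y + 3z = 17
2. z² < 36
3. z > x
No

Even the single constraint (3x + 3y + 3z = 17) is infeasible over the integers.

  - 3x + 3y + 3z = 17: every term on the left is divisible by 3, so the LHS ≡ 0 (mod 3), but the RHS 17 is not — no integer solution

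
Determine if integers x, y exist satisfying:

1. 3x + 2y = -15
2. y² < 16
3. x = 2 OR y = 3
Yes

Take x = -7, y = 3. Substituting into each constraint:
  (1) 3(-7) + 2(3) = -15 ✓
  (2) y² = (3)² = 9, and 9 < 16 ✓
  (3) y = 3, target 3 ✓ (second branch holds)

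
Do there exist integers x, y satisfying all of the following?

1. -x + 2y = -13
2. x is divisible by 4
No

The full constraint system is jointly infeasible over the integers. Each constraint and what it forces:

  - -x + 2y = -13: is a linear equation tying the variables together
  - x is divisible by 4: restricts x to multiples of 4

Modular obstruction: writing x = 4x', every remaining term of the linear equation is divisible by 2, so the left side is ≡ 0 (mod 2); but the right side -13 ≡ 1 (mod 2). No integers can satisfy it.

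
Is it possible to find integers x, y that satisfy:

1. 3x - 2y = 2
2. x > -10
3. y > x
Yes

Take x = 4, y = 5. Substituting into each constraint:
  (1) 3(4) - 2(5) = 2 ✓
  (2) 4 > -10 ✓
  (3) 5 > 4 ✓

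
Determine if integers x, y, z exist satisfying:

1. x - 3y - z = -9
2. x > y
Yes

Take x = 1, y = 0, z = 10. Substituting into each constraint:
  (1) 1 - 3(0) + (-10) = -9 ✓
  (2) 1 > 0 ✓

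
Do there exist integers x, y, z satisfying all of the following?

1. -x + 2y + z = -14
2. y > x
Yes

Take x = -1, y = 0, z = -15. Substituting into each constraint:
  (1) 1 + 2(0) + (-15) = -14 ✓
  (2) 0 > -1 ✓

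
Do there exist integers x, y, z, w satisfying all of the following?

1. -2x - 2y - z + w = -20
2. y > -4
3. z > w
Yes

Take x = 0, y = 9, z = 2, w = 0. Substituting into each constraint:
  (1) -2(0) - 2(9) + (-2) + 0 = -20 ✓
  (2) 9 > -4 ✓
  (3) 2 > 0 ✓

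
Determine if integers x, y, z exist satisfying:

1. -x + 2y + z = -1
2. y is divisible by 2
Yes

Take x = 1, y = 0, z = 0. Substituting into each constraint:
  (1) (-1) + 2(0) + 0 = -1 ✓
  (2) 0 = 2 × 0, remainder 0 ✓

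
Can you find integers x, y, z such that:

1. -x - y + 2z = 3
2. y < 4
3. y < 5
Yes

Take x = -3, y = 0, z = 0. Substituting into each constraint:
  (1) 3 + 0 + 2(0) = 3 ✓
  (2) 0 < 4 ✓
  (3) 0 < 5 ✓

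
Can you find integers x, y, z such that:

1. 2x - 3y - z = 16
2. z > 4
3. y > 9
Yes

Take x = 26, y = 10, z = 6. Substituting into each constraint:
  (1) 2(26) - 3(10) + (-6) = 16 ✓
  (2) 6 > 4 ✓
  (3) 10 > 9 ✓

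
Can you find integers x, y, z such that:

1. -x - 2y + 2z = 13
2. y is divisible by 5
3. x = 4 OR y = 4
No

The full constraint system is jointly infeasible over the integers. Each constraint and what it forces:

  - -x - 2y + 2z = 13: is a linear equation tying the variables together
  - y is divisible by 5: restricts y to multiples of 5
  - x = 4 OR y = 4: forces a choice: either x = 4 or y = 4

Split on the disjunction (x = 4 OR y = 4):
  • If x = 4: with x = 4, writing y = 5y', every remaining term of the linear equation is divisible by 2, so the left side is ≡ 0 (mod 2); but the right side 17 ≡ 1 (mod 2). No integers can satisfy it.
  • If y = 4: this contradicts the divisibility constraint — 4 is not a multiple of 5.
Both branches are infeasible, so the system has no integer solution.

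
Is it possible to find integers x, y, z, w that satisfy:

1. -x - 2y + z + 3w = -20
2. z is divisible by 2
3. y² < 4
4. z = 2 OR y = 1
Yes

Take x = 18, y = 1, z = 0, w = 0. Substituting into each constraint:
  (1) (-18) - 2(1) + 0 + 3(0) = -20 ✓
  (2) 0 = 2 × 0, remainder 0 ✓
  (3) y² = (1)² = 1, and 1 < 4 ✓
  (4) y = 1, target 1 ✓ (second branch holds)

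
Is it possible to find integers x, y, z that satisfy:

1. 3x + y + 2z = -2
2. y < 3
Yes

Take x = 0, y = 0, z = -1. Substituting into each constraint:
  (1) 3(0) + 0 + 2(-1) = -2 ✓
  (2) 0 < 3 ✓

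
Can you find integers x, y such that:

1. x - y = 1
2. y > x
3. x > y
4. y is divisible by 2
No

A contradictory subset is {y > x, x > y}. No integer assignment can satisfy these jointly:

  - y > x: bounds one variable relative to another variable
  - x > y: bounds one variable relative to another variable

Direct contradiction: y > x and x > y cannot both hold.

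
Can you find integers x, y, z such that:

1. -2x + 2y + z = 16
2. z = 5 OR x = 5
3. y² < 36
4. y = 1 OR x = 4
Yes

Take x = 5, y = 1, z = 24. Substituting into each constraint:
  (1) -2(5) + 2(1) + 24 = 16 ✓
  (2) x = 5, target 5 ✓ (second branch holds)
  (3) y² = (1)² = 1, and 1 < 36 ✓
  (4) y = 1, target 1 ✓ (first branch holds)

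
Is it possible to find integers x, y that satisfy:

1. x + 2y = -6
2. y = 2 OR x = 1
Yes

Take x = -10, y = 2. Substituting into each constraint:
  (1) (-10) + 2(2) = -6 ✓
  (2) y = 2, target 2 ✓ (first branch holds)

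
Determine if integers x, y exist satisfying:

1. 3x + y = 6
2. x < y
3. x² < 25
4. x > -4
Yes

Take x = 1, y = 3. Substituting into each constraint:
  (1) 3(1) + 3 = 6 ✓
  (2) 1 < 3 ✓
  (3) x² = (1)² = 1, and 1 < 25 ✓
  (4) 1 > -4 ✓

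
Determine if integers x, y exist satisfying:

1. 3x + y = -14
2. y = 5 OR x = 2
Yes

Take x = 2, y = -20. Substituting into each constraint:
  (1) 3(2) + (-20) = -14 ✓
  (2) x = 2, target 2 ✓ (second branch holds)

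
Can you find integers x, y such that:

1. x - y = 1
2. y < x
Yes

Take x = 0, y = -1. Substituting into each constraint:
  (1) 0 + 1 = 1 ✓
  (2) -1 < 0 ✓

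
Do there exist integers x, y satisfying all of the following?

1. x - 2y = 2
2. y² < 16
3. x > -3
Yes

Take x = 0, y = -1. Substituting into each constraint:
  (1) 0 - 2(-1) = 2 ✓
  (2) y² = (-1)² = 1, and 1 < 16 ✓
  (3) 0 > -3 ✓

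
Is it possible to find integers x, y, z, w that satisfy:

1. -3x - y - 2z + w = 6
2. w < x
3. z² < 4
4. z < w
Yes

Take x = 1, y = -7, z = -1, w = 0. Substituting into each constraint:
  (1) -3(1) + 7 - 2(-1) + 0 = 6 ✓
  (2) 0 < 1 ✓
  (3) z² = (-1)² = 1, and 1 < 4 ✓
  (4) -1 < 0 ✓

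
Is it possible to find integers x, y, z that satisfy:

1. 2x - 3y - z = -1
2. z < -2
Yes

Take x = -2, y = 0, z = -3. Substituting into each constraint:
  (1) 2(-2) - 3(0) + 3 = -1 ✓
  (2) -3 < -2 ✓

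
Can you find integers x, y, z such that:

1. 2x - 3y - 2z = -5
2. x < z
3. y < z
Yes

Take x = 1, y = 1, z = 2. Substituting into each constraint:
  (1) 2(1) - 3(1) - 2(2) = -5 ✓
  (2) 1 < 2 ✓
  (3) 1 < 2 ✓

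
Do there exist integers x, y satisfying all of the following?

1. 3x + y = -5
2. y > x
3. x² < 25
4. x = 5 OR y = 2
No

A contradictory subset is {3x + y = -5, y > x, x = 5 OR y = 2}. No integer assignment can satisfy these jointly:

  - 3x + y = -5: is a linear equation tying the variables together
  - y > x: bounds one variable relative to another variable
  - x = 5 OR y = 2: forces a choice: either x = 5 or y = 2

Split on the disjunction (x = 5 OR y = 2):
  • If x = 5: the equation forces y = -20, giving (x, y) = (5, -20), which violates y > x.
  • If y = 2: with y = 2, every remaining term of the linear equation is divisible by 3, so the left side is ≡ 0 (mod 3); but the right side -7 ≡ 2 (mod 3). No integers can satisfy it.
Both branches are infeasible, so the system has no integer solution.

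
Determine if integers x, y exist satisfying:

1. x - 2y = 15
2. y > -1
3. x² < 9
No

The full constraint system is jointly infeasible over the integers. Each constraint and what it forces:

  - x - 2y = 15: is a linear equation tying the variables together
  - y > -1: bounds one variable relative to a constant
  - x² < 9: restricts x to |x| ≤ 2

Range argument: with x ∈ [-2, 2], y ∈ [0, ∞], the left side of the equation is at most 2, but the right side is 15 > 2. No integer solution exists.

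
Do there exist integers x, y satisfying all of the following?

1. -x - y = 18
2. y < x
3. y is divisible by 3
Yes

Take x = -6, y = -12. Substituting into each constraint:
  (1) 6 + 12 = 18 ✓
  (2) -12 < -6 ✓
  (3) -12 = 3 × -4, remainder 0 ✓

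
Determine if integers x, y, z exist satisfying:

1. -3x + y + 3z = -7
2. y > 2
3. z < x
Yes

Take x = 4, y = 5, z = 0. Substituting into each constraint:
  (1) -3(4) + 5 + 3(0) = -7 ✓
  (2) 5 > 2 ✓
  (3) 0 < 4 ✓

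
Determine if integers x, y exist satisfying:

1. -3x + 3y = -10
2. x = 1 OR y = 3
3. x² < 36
No

Even the single constraint (-3x + 3y = -10) is infeasible over the integers.

  - -3x + 3y = -10: every term on the left is divisible by 3, so the LHS ≡ 0 (mod 3), but the RHS -10 is not — no integer solution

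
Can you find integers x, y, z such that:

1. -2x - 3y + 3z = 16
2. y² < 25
Yes

Take x = -8, y = 0, z = 0. Substituting into each constraint:
  (1) -2(-8) - 3(0) + 3(0) = 16 ✓
  (2) y² = (0)² = 0, and 0 < 25 ✓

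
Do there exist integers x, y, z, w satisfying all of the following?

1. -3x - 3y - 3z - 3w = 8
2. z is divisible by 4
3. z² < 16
No

Even the single constraint (-3x - 3y - 3z - 3w = 8) is infeasible over the integers.

  - -3x - 3y - 3z - 3w = 8: every term on the left is divisible by 3, so the LHS ≡ 0 (mod 3), but the RHS 8 is not — no integer solution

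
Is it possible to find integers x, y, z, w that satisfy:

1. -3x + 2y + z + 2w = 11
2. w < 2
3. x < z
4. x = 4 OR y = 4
Yes

Take x = -1, y = 4, z = 0, w = 0. Substituting into each constraint:
  (1) -3(-1) + 2(4) + 0 + 2(0) = 11 ✓
  (2) 0 < 2 ✓
  (3) -1 < 0 ✓
  (4) y = 4, target 4 ✓ (second branch holds)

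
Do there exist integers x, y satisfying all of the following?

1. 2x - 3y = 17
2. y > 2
Yes

Take x = 13, y = 3. Substituting into each constraint:
  (1) 2(13) - 3(3) = 17 ✓
  (2) 3 > 2 ✓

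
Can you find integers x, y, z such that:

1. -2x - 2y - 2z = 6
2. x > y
Yes

Take x = 0, y = -1, z = -2. Substituting into each constraint:
  (1) -2(0) - 2(-1) - 2(-2) = 6 ✓
  (2) 0 > -1 ✓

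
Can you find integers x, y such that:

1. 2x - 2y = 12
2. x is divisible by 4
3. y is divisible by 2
Yes

Take x = 0, y = -6. Substituting into each constraint:
  (1) 2(0) - 2(-6) = 12 ✓
  (2) 0 = 4 × 0, remainder 0 ✓
  (3) -6 = 2 × -3, remainder 0 ✓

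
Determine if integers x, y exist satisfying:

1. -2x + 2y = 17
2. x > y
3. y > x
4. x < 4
No

Even the single constraint (-2x + 2y = 17) is infeasible over the integers.

  - -2x + 2y = 17: every term on the left is divisible by 2, so the LHS ≡ 0 (mod 2), but the RHS 17 is not — no integer solution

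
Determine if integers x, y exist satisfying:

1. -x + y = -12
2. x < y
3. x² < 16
No

A contradictory subset is {-x + y = -12, x < y}. No integer assignment can satisfy these jointly:

  - -x + y = -12: is a linear equation tying the variables together
  - x < y: bounds one variable relative to another variable

From the equation, x − y = 12, i.e. y − x = -12; but y > x requires y − x ≥ 1. Contradiction.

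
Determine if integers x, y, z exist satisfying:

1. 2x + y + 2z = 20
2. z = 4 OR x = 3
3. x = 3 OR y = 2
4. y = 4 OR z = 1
Yes

Take x = 3, y = 12, z = 1. Substituting into each constraint:
  (1) 2(3) + 12 + 2(1) = 20 ✓
  (2) x = 3, target 3 ✓ (second branch holds)
  (3) x = 3, target 3 ✓ (first branch holds)
  (4) z = 1, target 1 ✓ (second branch holds)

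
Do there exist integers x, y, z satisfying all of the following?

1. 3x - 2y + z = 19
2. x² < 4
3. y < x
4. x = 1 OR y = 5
Yes

Take x = 1, y = 0, z = 16. Substituting into each constraint:
  (1) 3(1) - 2(0) + 16 = 19 ✓
  (2) x² = (1)² = 1, and 1 < 4 ✓
  (3) 0 < 1 ✓
  (4) x = 1, target 1 ✓ (first branch holds)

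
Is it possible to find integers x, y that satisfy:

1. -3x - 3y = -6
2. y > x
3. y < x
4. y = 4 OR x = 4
No

A contradictory subset is {y > x, y < x}. No integer assignment can satisfy these jointly:

  - y > x: bounds one variable relative to another variable
  - y < x: bounds one variable relative to another variable

Direct contradiction: y > x and x > y cannot both hold.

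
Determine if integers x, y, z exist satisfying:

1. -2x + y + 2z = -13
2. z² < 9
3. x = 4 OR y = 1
Yes

Take x = 4, y = -3, z = -1. Substituting into each constraint:
  (1) -2(4) + (-3) + 2(-1) = -13 ✓
  (2) z² = (-1)² = 1, and 1 < 9 ✓
  (3) x = 4, target 4 ✓ (first branch holds)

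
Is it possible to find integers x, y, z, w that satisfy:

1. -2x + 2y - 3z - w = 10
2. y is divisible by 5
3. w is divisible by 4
Yes

Take x = -5, y = 0, z = 0, w = 0. Substituting into each constraint:
  (1) -2(-5) + 2(0) - 3(0) + 0 = 10 ✓
  (2) 0 = 5 × 0, remainder 0 ✓
  (3) 0 = 4 × 0, remainder 0 ✓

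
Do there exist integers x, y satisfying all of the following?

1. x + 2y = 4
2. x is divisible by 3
Yes

Take x = 0, y = 2. Substituting into each constraint:
  (1) 0 + 2(2) = 4 ✓
  (2) 0 = 3 × 0, remainder 0 ✓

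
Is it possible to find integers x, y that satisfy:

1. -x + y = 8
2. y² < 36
Yes

Take x = -8, y = 0. Substituting into each constraint:
  (1) 8 + 0 = 8 ✓
  (2) y² = (0)² = 0, and 0 < 36 ✓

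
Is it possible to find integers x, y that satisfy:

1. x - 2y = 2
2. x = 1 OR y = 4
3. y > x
No

The full constraint system is jointly infeasible over the integers. Each constraint and what it forces:

  - x - 2y = 2: is a linear equation tying the variables together
  - x = 1 OR y = 4: forces a choice: either x = 1 or y = 4
  - y > x: bounds one variable relative to another variable

Split on the disjunction (x = 1 OR y = 4):
  • If x = 1: with x = 1, every remaining term of the linear equation is divisible by 2, so the left side is ≡ 0 (mod 2); but the right side 1 ≡ 1 (mod 2). No integers can satisfy it.
  • If y = 4: the equation forces x = 10, giving (y, x) = (4, 10), which violates y > x.
Both branches are infeasible, so the system has no integer solution.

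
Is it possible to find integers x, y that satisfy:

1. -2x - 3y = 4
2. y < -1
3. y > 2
No

A contradictory subset is {y < -1, y > 2}. No integer assignment can satisfy these jointly:

  - y < -1: bounds one variable relative to a constant
  - y > 2: bounds one variable relative to a constant

Direct contradiction: the bounds on y require y ≥ 3 and y ≤ -2 simultaneously, which is empty.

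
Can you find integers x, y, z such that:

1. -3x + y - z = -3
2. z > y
Yes

Take x = 0, y = -3, z = 0. Substituting into each constraint:
  (1) -3(0) + (-3) + 0 = -3 ✓
  (2) 0 > -3 ✓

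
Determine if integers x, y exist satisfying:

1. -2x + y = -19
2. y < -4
Yes

Take x = 7, y = -5. Substituting into each constraint:
  (1) -2(7) + (-5) = -19 ✓
  (2) -5 < -4 ✓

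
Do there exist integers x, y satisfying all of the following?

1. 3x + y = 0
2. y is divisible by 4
Yes

Take x = 0, y = 0. Substituting into each constraint:
  (1) 3(0) + 0 = 0 ✓
  (2) 0 = 4 × 0, remainder 0 ✓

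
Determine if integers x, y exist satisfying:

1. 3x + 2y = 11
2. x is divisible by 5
Yes

Take x = -5, y = 13. Substituting into each constraint:
  (1) 3(-5) + 2(13) = 11 ✓
  (2) -5 = 5 × -1, remainder 0 ✓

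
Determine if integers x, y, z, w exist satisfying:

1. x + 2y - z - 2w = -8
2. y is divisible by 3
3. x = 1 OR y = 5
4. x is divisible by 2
No

A contradictory subset is {y is divisible by 3, x = 1 OR y = 5, x is divisible by 2}. No integer assignment can satisfy these jointly:

  - y is divisible by 3: restricts y to multiples of 3
  - x = 1 OR y = 5: forces a choice: either x = 1 or y = 5
  - x is divisible by 2: restricts x to multiples of 2

Split on the disjunction (x = 1 OR y = 5):
  • If x = 1: this contradicts the divisibility constraint — 1 is not a multiple of 2.
  • If y = 5: this contradicts the divisibility constraint — 5 is not a multiple of 3.
Both branches are infeasible, so the system has no integer solution.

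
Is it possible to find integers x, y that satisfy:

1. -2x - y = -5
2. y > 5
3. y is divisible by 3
Yes

Take x = -2, y = 9. Substituting into each constraint:
  (1) -2(-2) + (-9) = -5 ✓
  (2) 9 > 5 ✓
  (3) 9 = 3 × 3, remainder 0 ✓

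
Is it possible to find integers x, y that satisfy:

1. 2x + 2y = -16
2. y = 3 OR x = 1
Yes

Take x = 1, y = -9. Substituting into each constraint:
  (1) 2(1) + 2(-9) = -16 ✓
  (2) x = 1, target 1 ✓ (second branch holds)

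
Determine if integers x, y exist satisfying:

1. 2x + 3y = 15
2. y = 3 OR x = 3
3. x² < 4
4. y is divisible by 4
No

A contradictory subset is {2x + 3y = 15, y = 3 OR x = 3, x² < 4}. No integer assignment can satisfy these jointly:

  - 2x + 3y = 15: is a linear equation tying the variables together
  - y = 3 OR x = 3: forces a choice: either y = 3 or x = 3
  - x² < 4: restricts x to |x| ≤ 1

Split on the disjunction (y = 3 OR x = 3):
  • If y = 3: the equation forces x = 3, but x² < 4 requires |x| ≤ 1.
  • If x = 3: this contradicts x² < 4, which requires |x| ≤ 1.
Both branches are infeasible, so the system has no integer solution.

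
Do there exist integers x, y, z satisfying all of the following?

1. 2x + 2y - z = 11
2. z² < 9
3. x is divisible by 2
Yes

Take x = 0, y = 6, z = 1. Substituting into each constraint:
  (1) 2(0) + 2(6) + (-1) = 11 ✓
  (2) z² = (1)² = 1, and 1 < 9 ✓
  (3) 0 = 2 × 0, remainder 0 ✓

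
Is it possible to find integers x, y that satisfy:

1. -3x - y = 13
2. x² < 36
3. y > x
Yes

Take x = -4, y = -1. Substituting into each constraint:
  (1) -3(-4) + 1 = 13 ✓
  (2) x² = (-4)² = 16, and 16 < 36 ✓
  (3) -1 > -4 ✓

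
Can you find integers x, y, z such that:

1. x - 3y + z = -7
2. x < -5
Yes

Take x = -7, y = 0, z = 0. Substituting into each constraint:
  (1) (-7) - 3(0) + 0 = -7 ✓
  (2) -7 < -5 ✓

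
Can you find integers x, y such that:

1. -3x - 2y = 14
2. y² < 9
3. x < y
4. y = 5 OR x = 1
No

The full constraint system is jointly infeasible over the integers. Each constraint and what it forces:

  - -3x - 2y = 14: is a linear equation tying the variables together
  - y² < 9: restricts y to |y| ≤ 2
  - x < y: bounds one variable relative to another variable
  - y = 5 OR x = 1: forces a choice: either y = 5 or x = 1

Split on the disjunction (y = 5 OR x = 1):
  • If y = 5: this contradicts y² < 9, which requires |y| ≤ 2.
  • If x = 1: with x = 1, every remaining term of the linear equation is divisible by 2, so the left side is ≡ 0 (mod 2); but the right side 17 ≡ 1 (mod 2). No integers can satisfy it.
Both branches are infeasible, so the system has no integer solution.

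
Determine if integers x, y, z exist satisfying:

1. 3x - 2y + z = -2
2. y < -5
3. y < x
Yes

Take x = 0, y = -6, z = -14. Substituting into each constraint:
  (1) 3(0) - 2(-6) + (-14) = -2 ✓
  (2) -6 < -5 ✓
  (3) -6 < 0 ✓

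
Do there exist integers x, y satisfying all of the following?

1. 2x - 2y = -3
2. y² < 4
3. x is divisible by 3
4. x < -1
No

Even the single constraint (2x - 2y = -3) is infeasible over the integers.

  - 2x - 2y = -3: every term on the left is divisible by 2, so the LHS ≡ 0 (mod 2), but the RHS -3 is not — no integer solution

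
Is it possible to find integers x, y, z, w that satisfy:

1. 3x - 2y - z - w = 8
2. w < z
Yes

Take x = 1, y = -2, z = 0, w = -1. Substituting into each constraint:
  (1) 3(1) - 2(-2) + 0 + 1 = 8 ✓
  (2) -1 < 0 ✓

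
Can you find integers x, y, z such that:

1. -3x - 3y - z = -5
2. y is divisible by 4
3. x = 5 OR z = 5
Yes

Take x = 0, y = 0, z = 5. Substituting into each constraint:
  (1) -3(0) - 3(0) + (-5) = -5 ✓
  (2) 0 = 4 × 0, remainder 0 ✓
  (3) z = 5, target 5 ✓ (second branch holds)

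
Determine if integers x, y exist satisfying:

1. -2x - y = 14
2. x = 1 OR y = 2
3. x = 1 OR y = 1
Yes

Take x = 1, y = -16. Substituting into each constraint:
  (1) -2(1) + 16 = 14 ✓
  (2) x = 1, target 1 ✓ (first branch holds)
  (3) x = 1, target 1 ✓ (first branch holds)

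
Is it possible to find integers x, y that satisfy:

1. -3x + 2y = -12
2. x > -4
Yes

Take x = 0, y = -6. Substituting into each constraint:
  (1) -3(0) + 2(-6) = -12 ✓
  (2) 0 > -4 ✓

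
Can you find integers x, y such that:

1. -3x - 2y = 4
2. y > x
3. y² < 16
Yes

Take x = -2, y = 1. Substituting into each constraint:
  (1) -3(-2) - 2(1) = 4 ✓
  (2) 1 > -2 ✓
  (3) y² = (1)² = 1, and 1 < 16 ✓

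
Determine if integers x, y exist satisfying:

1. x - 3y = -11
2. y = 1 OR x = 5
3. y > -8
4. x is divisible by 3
No

A contradictory subset is {x - 3y = -11, y = 1 OR x = 5, x is divisible by 3}. No integer assignment can satisfy these jointly:

  - x - 3y = -11: is a linear equation tying the variables together
  - y = 1 OR x = 5: forces a choice: either y = 1 or x = 5
  - x is divisible by 3: restricts x to multiples of 3

Modular obstruction: writing x = 3x', every remaining term of the linear equation is divisible by 3, so the left side is ≡ 0 (mod 3); but the right side -11 ≡ 1 (mod 3). No integers can satisfy it.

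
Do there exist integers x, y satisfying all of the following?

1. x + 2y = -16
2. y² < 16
Yes

Take x = -16, y = 0. Substituting into each constraint:
  (1) (-16) + 2(0) = -16 ✓
  (2) y² = (0)² = 0, and 0 < 16 ✓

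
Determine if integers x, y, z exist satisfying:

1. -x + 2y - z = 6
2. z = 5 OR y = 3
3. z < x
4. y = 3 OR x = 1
Yes

Take x = 1, y = 3, z = -1. Substituting into each constraint:
  (1) (-1) + 2(3) + 1 = 6 ✓
  (2) y = 3, target 3 ✓ (second branch holds)
  (3) -1 < 1 ✓
  (4) y = 3, target 3 ✓ (first branch holds)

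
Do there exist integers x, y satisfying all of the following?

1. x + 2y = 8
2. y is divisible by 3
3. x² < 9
Yes

Take x = 2, y = 3. Substituting into each constraint:
  (1) 2 + 2(3) = 8 ✓
  (2) 3 = 3 × 1, remainder 0 ✓
  (3) x² = (2)² = 4, and 4 < 9 ✓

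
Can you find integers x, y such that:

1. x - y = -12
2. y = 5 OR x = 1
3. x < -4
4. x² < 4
No

A contradictory subset is {x < -4, x² < 4}. No integer assignment can satisfy these jointly:

  - x < -4: bounds one variable relative to a constant
  - x² < 4: restricts x to |x| ≤ 1

Direct contradiction: the bounds on x require x ≥ -1 and x ≤ -5 simultaneously, which is empty.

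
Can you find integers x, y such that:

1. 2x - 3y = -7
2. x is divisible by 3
No

The full constraint system is jointly infeasible over the integers. Each constraint and what it forces:

  - 2x - 3y = -7: is a linear equation tying the variables together
  - x is divisible by 3: restricts x to multiples of 3

Modular obstruction: writing x = 3x', every remaining term of the linear equation is divisible by 3, so the left side is ≡ 0 (mod 3); but the right side -7 ≡ 2 (mod 3). No integers can satisfy it.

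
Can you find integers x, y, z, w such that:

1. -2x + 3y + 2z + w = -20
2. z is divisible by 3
Yes

Take x = 10, y = 0, z = 0, w = 0. Substituting into each constraint:
  (1) -2(10) + 3(0) + 2(0) + 0 = -20 ✓
  (2) 0 = 3 × 0, remainder 0 ✓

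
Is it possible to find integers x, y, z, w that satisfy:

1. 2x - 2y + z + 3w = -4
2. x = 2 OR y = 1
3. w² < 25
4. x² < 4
Yes

Take x = -1, y = 1, z = 0, w = 0. Substituting into each constraint:
  (1) 2(-1) - 2(1) + 0 + 3(0) = -4 ✓
  (2) y = 1, target 1 ✓ (second branch holds)
  (3) w² = (0)² = 0, and 0 < 25 ✓
  (4) x² = (-1)² = 1, and 1 < 4 ✓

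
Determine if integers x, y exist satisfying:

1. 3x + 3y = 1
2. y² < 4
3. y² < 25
No

Even the single constraint (3x + 3y = 1) is infeasible over the integers.

  - 3x + 3y = 1: every term on the left is divisible by 3, so the LHS ≡ 0 (mod 3), but the RHS 1 is not — no integer solution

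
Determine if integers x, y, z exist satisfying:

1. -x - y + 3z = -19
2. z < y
Yes

Take x = 18, y = 1, z = 0. Substituting into each constraint:
  (1) (-18) + (-1) + 3(0) = -19 ✓
  (2) 0 < 1 ✓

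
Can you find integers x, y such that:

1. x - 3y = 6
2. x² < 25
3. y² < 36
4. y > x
No

A contradictory subset is {x - 3y = 6, x² < 25, y > x}. No integer assignment can satisfy these jointly:

  - x - 3y = 6: is a linear equation tying the variables together
  - x² < 25: restricts x to |x| ≤ 4
  - y > x: bounds one variable relative to another variable

The bounds confine x to {-4, -3, -2, -1, 0, 1, 2, 3, 4}. For each value, substitute into the equation:
  • x = -4: the equation gives -3y = 10, so y would not be an integer.
  • x = -3: the equation forces y = -3, but y > x fails since -3 ≤ -3.
  • x = -2: the equation gives -3y = 8, so y would not be an integer.
  • x = -1: the equation gives -3y = 7, so y would not be an integer.
  • x = 0: the equation forces y = -2, but y > x fails since -2 ≤ 0.
  • x = 1: the equation gives -3y = 5, so y would not be an integer.
  • x = 2: the equation gives -3y = 4, so y would not be an integer.
  • x = 3: the equation forces y = -1, but y > x fails since -1 ≤ 3.
  • x = 4: the equation gives -3y = 2, so y would not be an integer.
Every case fails, so no integer solution exists.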